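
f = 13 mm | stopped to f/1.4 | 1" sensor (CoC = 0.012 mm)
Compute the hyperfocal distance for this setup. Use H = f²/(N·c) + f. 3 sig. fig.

10.1 m

Hyperfocal distance H = f²/(N·c) + f = 13²/(1.4 × 0.012) + 13 = 169/0.0168 + 13 ≈ 10072.5 mm ≈ 10.1 m.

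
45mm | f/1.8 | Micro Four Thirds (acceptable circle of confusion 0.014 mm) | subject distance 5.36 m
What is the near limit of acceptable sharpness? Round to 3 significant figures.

5.03 m

Hyperfocal distance H = f²/(N·c) + f = 45²/(1.8 × 0.014) + 45 = 2025/0.0252 + 45 ≈ 80402.1 mm ≈ 80.40 m.
Near limit Dn = s·(H − f)/(H + s − 2f) = 5360 × (80402.1 − 45) / (80402.1 + 5360 − 2 × 45) = 5360 × 80357.1 / 85672.1 ≈ 5027.5 mm ≈ 5.03 m.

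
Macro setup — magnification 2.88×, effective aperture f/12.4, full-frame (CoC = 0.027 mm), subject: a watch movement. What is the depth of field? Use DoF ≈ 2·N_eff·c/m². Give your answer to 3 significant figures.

0.0807 mm

At magnification m, DoF ≈ 2·N_eff·c/m² = 2 × 12.4 × 0.027 / 2.88² = 0.6696 / 8.294 ≈ 0.0807 mm.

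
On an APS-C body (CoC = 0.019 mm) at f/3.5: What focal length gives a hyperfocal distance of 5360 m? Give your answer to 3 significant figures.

597 mm

From H = f²/(N·c) + f, with f ≪ H: f ≈ √(H·N·c) = √(5360000 × 3.5 × 0.019) = √356440 ≈ 597.0 mm.
The +f correction barely moves this — solving exactly, f² + N·c·f − N·c·H = 0 ⇒ f = (−N·c + √((N·c)² + 4·N·c·H))/2 = (−0.0665 + √1425760)/2 ≈ 596.99 mm, so f ≈ 597 mm.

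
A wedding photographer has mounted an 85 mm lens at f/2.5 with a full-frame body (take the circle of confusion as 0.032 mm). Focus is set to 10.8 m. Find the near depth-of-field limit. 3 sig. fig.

9.65 m

Hyperfocal distance H = f²/(N·c) + f = 85²/(2.5 × 0.032) + 85 = 7225/0.08 + 85 ≈ 90397.5 mm ≈ 90.40 m.
Near limit Dn = s·(H − f)/(H + s − 2f) = 10800 × (90397.5 − 85) / (90397.5 + 10800 − 2 × 85) = 10800 × 90312.5 / 101027.5 ≈ 9654.5 mm ≈ 9.65 m.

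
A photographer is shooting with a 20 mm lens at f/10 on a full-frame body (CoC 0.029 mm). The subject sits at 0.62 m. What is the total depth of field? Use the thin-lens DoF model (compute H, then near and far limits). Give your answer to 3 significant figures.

Hyperfocal distance H = f²/(N·c) + f = 20²/(10 × 0.029) + 20 = 400/0.29 + 20 ≈ 1399.3 mm ≈ 1.399 m.
Near limit Dn = s·(H − f)/(H + s − 2f) = 620 × (1399.3 − 20) / (1399.3 + 620 − 2 × 20) = 620 × 1379.3 / 1979.3 ≈ 432.06 mm.
Far limit Df = s·(H − f)/(H − s) = 620 × (1399.3 − 20) / (1399.3 − 620) = 620 × 1379.3 / 779.3 ≈ 1097.35 mm.
Depth of field = Df − Dn = 1097.35 − 432.06 ≈ 665.29 mm ≈ 0.665 m.

0.665 m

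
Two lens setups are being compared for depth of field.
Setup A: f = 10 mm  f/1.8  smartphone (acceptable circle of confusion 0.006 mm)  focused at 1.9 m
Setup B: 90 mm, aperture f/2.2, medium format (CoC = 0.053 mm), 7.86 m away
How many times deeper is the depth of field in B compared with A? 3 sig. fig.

2.20

Setup A: H = 10²/(1.8×0.006) + 10 ≈ 9269.3 mm; DoF = Df − Dn = 2387.29 − 1577.92 ≈ 809.37 mm.
Setup B: H = 90²/(2.2×0.053) + 90 ≈ 69558.3 mm; DoF = Df − Dn = 8849.9 − 7069.3 ≈ 1780.6 mm.
Ratio = 1780.6 / 809.37 ≈ 2.20.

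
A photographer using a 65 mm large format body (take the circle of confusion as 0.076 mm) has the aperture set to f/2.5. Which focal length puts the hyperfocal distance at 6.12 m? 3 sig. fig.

34.0 mm

From H = f²/(N·c) + f, with f ≪ H: f ≈ √(H·N·c) = √(6120 × 2.5 × 0.076) = √1162.8 ≈ 34.10 mm.
Exact: f² + N·c·f − N·c·H = 0 ⇒ f = (−N·c + √((N·c)² + 4·N·c·H))/2 = (−0.19 + √4651.2)/2 ≈ 34.005 mm ≈ 34.0 mm.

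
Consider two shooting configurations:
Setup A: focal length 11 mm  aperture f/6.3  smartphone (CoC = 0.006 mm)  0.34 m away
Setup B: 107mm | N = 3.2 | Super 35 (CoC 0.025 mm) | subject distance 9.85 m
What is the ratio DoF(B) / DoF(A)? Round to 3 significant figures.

19.1

Setup A: H = 11²/(6.3×0.006) + 11 ≈ 3212.1 mm; DoF = Df − Dn = 378.948 − 308.312 ≈ 70.636 mm.
Setup B: H = 107²/(3.2×0.025) + 107 ≈ 143219.5 mm; DoF = Df − Dn = 10569.6 − 9222.2 ≈ 1347.4 mm.
Ratio = 1347.4 / 70.636 ≈ 19.1.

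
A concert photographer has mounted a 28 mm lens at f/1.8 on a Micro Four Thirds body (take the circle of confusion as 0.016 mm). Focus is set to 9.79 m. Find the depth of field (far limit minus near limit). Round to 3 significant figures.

Hyperfocal distance H = f²/(N·c) + f = 28²/(1.8 × 0.016) + 28 = 784/0.0288 + 28 ≈ 27250.2 mm ≈ 27.25 m.
Near limit Dn = s·(H − f)/(H + s − 2f) = 9790 × (27250.2 − 28) / (27250.2 + 9790 − 2 × 28) = 9790 × 27222.2 / 36984.2 ≈ 7205.9 mm.
Far limit Df = s·(H − f)/(H − s) = 9790 × (27250.2 − 28) / (27250.2 − 9790) = 9790 × 27222.2 / 17460.2 ≈ 15263.6 mm.
Depth of field = Df − Dn = 15263.6 − 7205.9 ≈ 8057.7 mm ≈ 8.06 m.

8.06 m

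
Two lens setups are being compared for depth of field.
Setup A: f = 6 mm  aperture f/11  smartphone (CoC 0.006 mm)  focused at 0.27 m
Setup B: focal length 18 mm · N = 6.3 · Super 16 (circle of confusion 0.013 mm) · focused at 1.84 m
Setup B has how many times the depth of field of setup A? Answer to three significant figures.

Setup A: H = 6²/(11×0.006) + 6 ≈ 551.5 mm; DoF = Df − Dn = 523.26 − 181.94 ≈ 341.32 mm.
Setup B: H = 18²/(6.3×0.013) + 18 ≈ 3974.0 mm; DoF = Df − Dn = 3411.0 − 1259.8 ≈ 2151.2 mm.
Ratio = 2151.2 / 341.32 ≈ 6.30.

6.30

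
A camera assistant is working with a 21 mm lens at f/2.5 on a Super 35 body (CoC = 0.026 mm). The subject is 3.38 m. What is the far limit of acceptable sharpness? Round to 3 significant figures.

Hyperfocal distance H = f²/(N·c) + f = 21²/(2.5 × 0.026) + 21 = 441/0.065 + 21 ≈ 6805.6 mm ≈ 6.806 m.
Far limit Df = s·(H − f)/(H − s) = 3380 × (6805.6 − 21) / (6805.6 − 3380) = 3380 × 6784.6 / 3425.6 ≈ 6694.3 mm ≈ 6.69 m.

6.69 m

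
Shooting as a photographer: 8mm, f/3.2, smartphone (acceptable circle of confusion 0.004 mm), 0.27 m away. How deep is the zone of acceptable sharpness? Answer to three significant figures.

28.4 mm

Hyperfocal distance H = f²/(N·c) + f = 8²/(3.2 × 0.004) + 8 = 64/0.0128 + 8 ≈ 5008.0 mm ≈ 5.008 m.
Near limit Dn = s·(H − f)/(H + s − 2f) = 270 × (5008.0 − 8) / (5008.0 + 270 − 2 × 8) = 270 × 5000.0 / 5262.0 ≈ 256.556 mm.
Far limit Df = s·(H − f)/(H − s) = 270 × (5008.0 − 8) / (5008.0 − 270) = 270 × 5000.0 / 4738.0 ≈ 284.930 mm.
Depth of field = Df − Dn = 284.930 − 256.556 ≈ 28.374 mm.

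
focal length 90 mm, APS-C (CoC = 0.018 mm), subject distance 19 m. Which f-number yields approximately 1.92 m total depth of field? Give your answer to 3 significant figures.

f/1.20

Write h = H − f = f²/(N·c). The thin-lens limits are Dn = s·h/(h + (s−f)) and Df = s·h/(h − (s−f)), so DoF = Df − Dn = 2·s·(s−f)·h / (h² − (s−f)²).
That is a quadratic in h: DoF·h² − 2·s·(s−f)·h − DoF·(s−f)² = 0 ⇒ h = (s−f)·(s + √(s² + DoF²)) / DoF = 18910 × (19000 + √(19000² + 1920²)) / 1920 = 18910 × (19000 + 19096.8) / 1920 ≈ 375213 mm.
Then N = f²/(c·h) = 90² / (0.018 × 375213) = 8100 / 6753.8 ≈ 1.20.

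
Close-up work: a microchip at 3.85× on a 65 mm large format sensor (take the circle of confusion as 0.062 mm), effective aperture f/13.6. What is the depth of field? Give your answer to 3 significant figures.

At magnification m, DoF ≈ 2·N_eff·c/m² = 2 × 13.6 × 0.062 / 3.85² = 1.686 / 14.82 ≈ 0.114 mm.

0.114 mm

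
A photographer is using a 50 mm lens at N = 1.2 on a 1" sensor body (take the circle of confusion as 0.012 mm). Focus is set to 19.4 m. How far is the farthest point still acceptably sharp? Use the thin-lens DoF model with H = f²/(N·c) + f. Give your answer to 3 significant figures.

21.8 m

Hyperfocal distance H = f²/(N·c) + f = 50²/(1.2 × 0.012) + 50 = 2500/0.0144 + 50 ≈ 173661.1 mm ≈ 173.7 m.
Far limit Df = s·(H − f)/(H − s) = 19400 × (173661.1 − 50) / (173661.1 − 19400) = 19400 × 173611.1 / 154261.1 ≈ 21833 mm ≈ 21.8 m.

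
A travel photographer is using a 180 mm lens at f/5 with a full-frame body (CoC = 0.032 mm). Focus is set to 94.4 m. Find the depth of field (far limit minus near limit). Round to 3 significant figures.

Hyperfocal distance H = f²/(N·c) + f = 180²/(5 × 0.032) + 180 = 32400/0.16 + 180 ≈ 202680.0 mm ≈ 202.7 m.
Near limit Dn = s·(H − f)/(H + s − 2f) = 94400 × (202680.0 − 180) / (202680.0 + 94400 − 2 × 180) = 94400 × 202500.0 / 296720.0 ≈ 64424 mm.
Far limit Df = s·(H − f)/(H − s) = 94400 × (202680.0 − 180) / (202680.0 − 94400) = 94400 × 202500.0 / 108280.0 ≈ 176542 mm.
Depth of field = Df − Dn = 176542 − 64424 ≈ 112118 mm ≈ 112 m.

112 m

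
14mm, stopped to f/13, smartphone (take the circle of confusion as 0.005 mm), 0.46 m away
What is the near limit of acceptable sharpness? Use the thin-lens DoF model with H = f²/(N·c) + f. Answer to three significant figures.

401 mm

Hyperfocal distance H = f²/(N·c) + f = 14²/(13 × 0.005) + 14 = 196/0.065 + 14 ≈ 3029.4 mm ≈ 3.029 m.
Near limit Dn = s·(H − f)/(H + s − 2f) = 460 × (3029.4 − 14) / (3029.4 + 460 − 2 × 14) = 460 × 3015.4 / 3461.4 ≈ 400.73 mm.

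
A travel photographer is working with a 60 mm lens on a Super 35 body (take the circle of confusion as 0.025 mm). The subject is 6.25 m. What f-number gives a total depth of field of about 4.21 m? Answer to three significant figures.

Write h = H − f = f²/(N·c). The thin-lens limits are Dn = s·h/(h + (s−f)) and Df = s·h/(h − (s−f)), so DoF = Df − Dn = 2·s·(s−f)·h / (h² − (s−f)²).
That is a quadratic in h: DoF·h² − 2·s·(s−f)·h − DoF·(s−f)² = 0 ⇒ h = (s−f)·(s + √(s² + DoF²)) / DoF = 6190 × (6250 + √(6250² + 4210²)) / 4210 = 6190 × (6250 + 7535.69) / 4210 ≈ 20269 mm.
Then N = f²/(c·h) = 60² / (0.025 × 20269) = 3600 / 506.73 ≈ 7.10.

f/7.10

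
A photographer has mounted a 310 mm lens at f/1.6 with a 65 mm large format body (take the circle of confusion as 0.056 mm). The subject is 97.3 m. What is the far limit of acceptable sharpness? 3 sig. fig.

Hyperfocal distance H = f²/(N·c) + f = 310²/(1.6 × 0.056) + 310 = 96100/0.0896 + 310 ≈ 1072854.6 mm ≈ 1073 m.
Far limit Df = s·(H − f)/(H − s) = 97300 × (1072854.6 − 310) / (1072854.6 − 97300) = 97300 × 1072544.6 / 975554.6 ≈ 106974 mm ≈ 107 m.

107 m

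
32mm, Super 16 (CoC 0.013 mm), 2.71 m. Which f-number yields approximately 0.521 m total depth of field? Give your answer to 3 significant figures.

Write h = H − f = f²/(N·c). The thin-lens limits are Dn = s·h/(h + (s−f)) and Df = s·h/(h − (s−f)), so DoF = Df − Dn = 2·s·(s−f)·h / (h² − (s−f)²).
That is a quadratic in h: DoF·h² − 2·s·(s−f)·h − DoF·(s−f)² = 0 ⇒ h = (s−f)·(s + √(s² + DoF²)) / DoF = 2678 × (2710 + √(2710² + 521²)) / 521 = 2678 × (2710 + 2759.63) / 521 ≈ 28115 mm.
Then N = f²/(c·h) = 32² / (0.013 × 28115) = 1024 / 365.49 ≈ 2.80.

f/2.80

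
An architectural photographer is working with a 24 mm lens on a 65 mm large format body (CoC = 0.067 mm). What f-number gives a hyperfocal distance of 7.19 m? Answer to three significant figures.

f/1.20

Rearrange H = f²/(N·c) + f for N: N = f² / ((H − f)·c).
N = 24² / ((7190 − 24) × 0.067) = 576 / 480.1 ≈ 1.20.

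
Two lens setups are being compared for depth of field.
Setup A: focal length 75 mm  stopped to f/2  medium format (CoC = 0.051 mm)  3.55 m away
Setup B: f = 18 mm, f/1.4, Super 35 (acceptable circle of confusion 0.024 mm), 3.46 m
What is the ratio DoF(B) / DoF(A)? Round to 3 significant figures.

6.30

Setup A: H = 75²/(2×0.051) + 75 ≈ 55222.1 mm; DoF = Df − Dn = 3788.74 − 3339.56 ≈ 449.18 mm.
Setup B: H = 18²/(1.4×0.024) + 18 ≈ 9660.9 mm; DoF = Df − Dn = 5380.6 − 2549.8 ≈ 2830.8 mm.
Ratio = 2830.8 / 449.18 ≈ 6.30.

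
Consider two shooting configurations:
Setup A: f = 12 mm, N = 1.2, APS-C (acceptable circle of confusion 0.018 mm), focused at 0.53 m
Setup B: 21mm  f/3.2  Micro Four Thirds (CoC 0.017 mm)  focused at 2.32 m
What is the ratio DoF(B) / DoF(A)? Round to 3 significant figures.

17.3

Setup A: H = 12²/(1.2×0.018) + 12 ≈ 6678.7 mm; DoF = Df − Dn = 574.650 − 491.788 ≈ 82.862 mm.
Setup B: H = 21²/(3.2×0.017) + 21 ≈ 8127.6 mm; DoF = Df − Dn = 3238.4 − 1807.4 ≈ 1431.0 mm.
Ratio = 1431.0 / 82.862 ≈ 17.3.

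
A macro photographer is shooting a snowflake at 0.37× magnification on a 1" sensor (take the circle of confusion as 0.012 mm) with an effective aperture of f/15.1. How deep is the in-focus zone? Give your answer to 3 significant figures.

2.65 mm

At magnification m, DoF ≈ 2·N_eff·c/m² = 2 × 15.1 × 0.012 / 0.37² = 0.3624 / 0.1369 ≈ 2.65 mm.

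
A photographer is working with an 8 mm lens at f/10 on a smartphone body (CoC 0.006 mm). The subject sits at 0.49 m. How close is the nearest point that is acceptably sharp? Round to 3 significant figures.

Hyperfocal distance H = f²/(N·c) + f = 8²/(10 × 0.006) + 8 = 64/0.06 + 8 ≈ 1074.7 mm ≈ 1.075 m.
Near limit Dn = s·(H − f)/(H + s − 2f) = 490 × (1074.7 − 8) / (1074.7 + 490 − 2 × 8) = 490 × 1066.7 / 1548.7 ≈ 337.49 mm.

337 mm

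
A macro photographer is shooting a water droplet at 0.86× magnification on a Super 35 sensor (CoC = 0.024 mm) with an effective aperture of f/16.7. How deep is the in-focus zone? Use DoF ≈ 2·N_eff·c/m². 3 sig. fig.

1.08 mm

At magnification m, DoF ≈ 2·N_eff·c/m² = 2 × 16.7 × 0.024 / 0.86² = 0.8016 / 0.7396 ≈ 1.08 mm.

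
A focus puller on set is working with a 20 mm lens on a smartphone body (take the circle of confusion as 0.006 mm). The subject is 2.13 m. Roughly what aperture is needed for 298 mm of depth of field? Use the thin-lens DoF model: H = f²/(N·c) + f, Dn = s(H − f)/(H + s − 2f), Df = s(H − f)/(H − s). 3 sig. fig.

f/2.20

Write h = H − f = f²/(N·c). The thin-lens limits are Dn = s·h/(h + (s−f)) and Df = s·h/(h − (s−f)), so DoF = Df − Dn = 2·s·(s−f)·h / (h² − (s−f)²).
That is a quadratic in h: DoF·h² − 2·s·(s−f)·h − DoF·(s−f)² = 0 ⇒ h = (s−f)·(s + √(s² + DoF²)) / DoF = 2110 × (2130 + √(2130² + 298²)) / 298 = 2110 × (2130 + 2150.74) / 298 ≈ 30310 mm.
Then N = f²/(c·h) = 20² / (0.006 × 30310) = 400 / 181.86 ≈ 2.20.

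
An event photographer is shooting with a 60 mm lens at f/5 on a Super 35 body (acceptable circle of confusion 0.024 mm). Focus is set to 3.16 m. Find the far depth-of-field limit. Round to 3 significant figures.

3.52 m

Hyperfocal distance H = f²/(N·c) + f = 60²/(5 × 0.024) + 60 = 3600/0.12 + 60 ≈ 30060.0 mm ≈ 30.06 m.
Far limit Df = s·(H − f)/(H − s) = 3160 × (30060.0 − 60) / (30060.0 − 3160) = 3160 × 30000.0 / 26900.0 ≈ 3524.2 mm ≈ 3.52 m.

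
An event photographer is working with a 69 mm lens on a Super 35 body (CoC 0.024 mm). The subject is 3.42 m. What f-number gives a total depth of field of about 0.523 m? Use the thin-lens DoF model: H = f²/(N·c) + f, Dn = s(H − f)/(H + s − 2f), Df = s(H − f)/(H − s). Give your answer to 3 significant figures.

Write h = H − f = f²/(N·c). The thin-lens limits are Dn = s·h/(h + (s−f)) and Df = s·h/(h − (s−f)), so DoF = Df − Dn = 2·s·(s−f)·h / (h² − (s−f)²).
That is a quadratic in h: DoF·h² − 2·s·(s−f)·h − DoF·(s−f)² = 0 ⇒ h = (s−f)·(s + √(s² + DoF²)) / DoF = 3351 × (3420 + √(3420² + 523²)) / 523 = 3351 × (3420 + 3459.76) / 523 ≈ 44080 mm.
Then N = f²/(c·h) = 69² / (0.024 × 44080) = 4761 / 1057.9 ≈ 4.50.

f/4.50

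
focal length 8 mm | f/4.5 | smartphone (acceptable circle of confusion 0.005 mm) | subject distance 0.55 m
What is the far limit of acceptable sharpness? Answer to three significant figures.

Hyperfocal distance H = f²/(N·c) + f = 8²/(4.5 × 0.005) + 8 = 64/0.0225 + 8 ≈ 2852.4 mm ≈ 2.852 m.
Far limit Df = s·(H − f)/(H − s) = 550 × (2852.4 − 8) / (2852.4 − 550) = 550 × 2844.4 / 2302.4 ≈ 679.47 mm ≈ 0.679 m.

0.679 m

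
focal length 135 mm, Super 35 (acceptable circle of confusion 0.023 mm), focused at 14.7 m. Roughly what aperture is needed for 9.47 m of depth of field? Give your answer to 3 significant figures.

Write h = H − f = f²/(N·c). The thin-lens limits are Dn = s·h/(h + (s−f)) and Df = s·h/(h − (s−f)), so DoF = Df − Dn = 2·s·(s−f)·h / (h² − (s−f)²).
That is a quadratic in h: DoF·h² − 2·s·(s−f)·h − DoF·(s−f)² = 0 ⇒ h = (s−f)·(s + √(s² + DoF²)) / DoF = 14565 × (14700 + √(14700² + 9470²)) / 9470 = 14565 × (14700 + 17486.3) / 9470 ≈ 49503 mm.
Then N = f²/(c·h) = 135² / (0.023 × 49503) = 18225 / 1138.6 ≈ 16.

f/16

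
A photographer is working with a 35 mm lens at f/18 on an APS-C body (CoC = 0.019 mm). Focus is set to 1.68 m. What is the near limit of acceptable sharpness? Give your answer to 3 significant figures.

1.15 m

Hyperfocal distance H = f²/(N·c) + f = 35²/(18 × 0.019) + 35 = 1225/0.342 + 35 ≈ 3616.9 mm ≈ 3.617 m.
Near limit Dn = s·(H − f)/(H + s − 2f) = 1680 × (3616.9 − 35) / (3616.9 + 1680 − 2 × 35) = 1680 × 3581.9 / 5226.9 ≈ 1151.3 mm ≈ 1.15 m.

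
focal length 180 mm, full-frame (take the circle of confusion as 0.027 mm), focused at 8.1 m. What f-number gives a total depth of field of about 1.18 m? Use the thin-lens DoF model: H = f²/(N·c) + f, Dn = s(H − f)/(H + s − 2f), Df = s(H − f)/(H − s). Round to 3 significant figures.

f/11

Write h = H − f = f²/(N·c). The thin-lens limits are Dn = s·h/(h + (s−f)) and Df = s·h/(h − (s−f)), so DoF = Df − Dn = 2·s·(s−f)·h / (h² − (s−f)²).
That is a quadratic in h: DoF·h² − 2·s·(s−f)·h − DoF·(s−f)² = 0 ⇒ h = (s−f)·(s + √(s² + DoF²)) / DoF = 7920 × (8100 + √(8100² + 1180²)) / 1180 = 7920 × (8100 + 8185.50) / 1180 ≈ 109306 mm.
Then N = f²/(c·h) = 180² / (0.027 × 109306) = 32400 / 2951.3 ≈ 11.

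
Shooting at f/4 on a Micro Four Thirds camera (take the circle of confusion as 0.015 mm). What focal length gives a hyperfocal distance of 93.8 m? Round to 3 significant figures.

75.0 mm

From H = f²/(N·c) + f, with f ≪ H: f ≈ √(H·N·c) = √(93800 × 4 × 0.015) = √5628.0 ≈ 75.02 mm.
The +f correction barely moves this — solving exactly, f² + N·c·f − N·c·H = 0 ⇒ f = (−N·c + √((N·c)² + 4·N·c·H))/2 = (−0.06 + √22512)/2 ≈ 74.990 mm, so f ≈ 75.0 mm.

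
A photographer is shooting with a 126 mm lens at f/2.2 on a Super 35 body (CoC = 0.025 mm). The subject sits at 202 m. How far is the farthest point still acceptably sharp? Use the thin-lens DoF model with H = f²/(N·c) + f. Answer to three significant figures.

Hyperfocal distance H = f²/(N·c) + f = 126²/(2.2 × 0.025) + 126 = 15876/0.055 + 126 ≈ 288780.5 mm ≈ 288.8 m.
Far limit Df = s·(H − f)/(H − s) = 202000 × (288780.5 − 126) / (288780.5 − 202000) = 202000 × 288654.5 / 86780.5 ≈ 671904 mm ≈ 672 m.

672 m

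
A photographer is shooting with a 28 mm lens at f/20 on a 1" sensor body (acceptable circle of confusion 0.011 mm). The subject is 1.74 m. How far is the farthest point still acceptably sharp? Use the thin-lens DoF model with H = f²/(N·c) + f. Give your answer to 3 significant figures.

3.35 m

Hyperfocal distance H = f²/(N·c) + f = 28²/(20 × 0.011) + 28 = 784/0.22 + 28 ≈ 3591.6 mm ≈ 3.592 m.
Far limit Df = s·(H − f)/(H − s) = 1740 × (3591.6 − 28) / (3591.6 − 1740) = 1740 × 3563.6 / 1851.6 ≈ 3348.8 mm ≈ 3.35 m.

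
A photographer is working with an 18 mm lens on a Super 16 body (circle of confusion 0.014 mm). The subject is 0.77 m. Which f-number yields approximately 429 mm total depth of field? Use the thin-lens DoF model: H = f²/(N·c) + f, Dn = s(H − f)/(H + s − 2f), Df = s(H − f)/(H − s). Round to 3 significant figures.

Write h = H − f = f²/(N·c). The thin-lens limits are Dn = s·h/(h + (s−f)) and Df = s·h/(h − (s−f)), so DoF = Df − Dn = 2·s·(s−f)·h / (h² − (s−f)²).
That is a quadratic in h: DoF·h² − 2·s·(s−f)·h − DoF·(s−f)² = 0 ⇒ h = (s−f)·(s + √(s² + DoF²)) / DoF = 752 × (770 + √(770² + 429²)) / 429 = 752 × (770 + 881.443) / 429 ≈ 2894.8 mm.
Then N = f²/(c·h) = 18² / (0.014 × 2894.8) = 324 / 40.528 ≈ 7.99.

f/7.99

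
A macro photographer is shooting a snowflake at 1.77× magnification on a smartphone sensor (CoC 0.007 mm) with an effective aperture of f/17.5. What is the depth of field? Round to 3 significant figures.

0.0782 mm

At magnification m, DoF ≈ 2·N_eff·c/m² = 2 × 17.5 × 0.007 / 1.77² = 0.245 / 3.133 ≈ 0.0782 mm.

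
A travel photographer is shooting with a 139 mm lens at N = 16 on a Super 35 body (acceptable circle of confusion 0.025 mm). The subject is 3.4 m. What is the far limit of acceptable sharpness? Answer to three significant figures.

3.65 m

Hyperfocal distance H = f²/(N·c) + f = 139²/(16 × 0.025) + 139 = 19321/0.4 + 139 ≈ 48441.5 mm ≈ 48.44 m.
Far limit Df = s·(H − f)/(H − s) = 3400 × (48441.5 − 139) / (48441.5 − 3400) = 3400 × 48302.5 / 45041.5 ≈ 3646.2 mm ≈ 3.65 m.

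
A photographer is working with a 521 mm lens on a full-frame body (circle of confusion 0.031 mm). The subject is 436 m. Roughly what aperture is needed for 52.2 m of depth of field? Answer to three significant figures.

f/1.20

Write h = H − f = f²/(N·c). The thin-lens limits are Dn = s·h/(h + (s−f)) and Df = s·h/(h − (s−f)), so DoF = Df − Dn = 2·s·(s−f)·h / (h² − (s−f)²).
That is a quadratic in h: DoF·h² − 2·s·(s−f)·h − DoF·(s−f)² = 0 ⇒ h = (s−f)·(s + √(s² + DoF²)) / DoF = 435479 × (436000 + √(436000² + 52200²)) / 52200 = 435479 × (436000 + 439114) / 52200 ≈ 7300644 mm.
Then N = f²/(c·h) = 521² / (0.031 × 7300644) = 271441 / 226320 ≈ 1.20.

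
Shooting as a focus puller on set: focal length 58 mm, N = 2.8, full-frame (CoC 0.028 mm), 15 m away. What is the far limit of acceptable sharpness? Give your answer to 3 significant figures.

Hyperfocal distance H = f²/(N·c) + f = 58²/(2.8 × 0.028) + 58 = 3364/0.0784 + 58 ≈ 42966.2 mm ≈ 42.97 m.
Far limit Df = s·(H − f)/(H − s) = 15000 × (42966.2 − 58) / (42966.2 − 15000) = 15000 × 42908.2 / 27966.2 ≈ 23014 mm ≈ 23.0 m.

23.0 m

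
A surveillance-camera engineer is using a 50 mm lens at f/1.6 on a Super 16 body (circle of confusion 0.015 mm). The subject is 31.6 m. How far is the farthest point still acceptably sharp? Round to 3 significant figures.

45.3 m

Hyperfocal distance H = f²/(N·c) + f = 50²/(1.6 × 0.015) + 50 = 2500/0.024 + 50 ≈ 104216.7 mm ≈ 104.2 m.
Far limit Df = s·(H − f)/(H − s) = 31600 × (104216.7 − 50) / (104216.7 − 31600) = 31600 × 104166.7 / 72616.7 ≈ 45329 mm ≈ 45.3 m.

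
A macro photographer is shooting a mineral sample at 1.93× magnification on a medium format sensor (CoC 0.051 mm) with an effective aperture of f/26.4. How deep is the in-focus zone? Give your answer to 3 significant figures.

0.723 mm

At magnification m, DoF ≈ 2·N_eff·c/m² = 2 × 26.4 × 0.051 / 1.93² = 2.693 / 3.725 ≈ 0.723 mm.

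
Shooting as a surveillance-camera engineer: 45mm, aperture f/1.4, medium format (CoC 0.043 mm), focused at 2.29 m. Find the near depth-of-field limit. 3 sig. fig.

2.15 m

Hyperfocal distance H = f²/(N·c) + f = 45²/(1.4 × 0.043) + 45 = 2025/0.0602 + 45 ≈ 33682.9 mm ≈ 33.68 m.
Near limit Dn = s·(H − f)/(H + s − 2f) = 2290 × (33682.9 − 45) / (33682.9 + 2290 − 2 × 45) = 2290 × 33637.9 / 35882.9 ≈ 2146.7 mm ≈ 2.15 m.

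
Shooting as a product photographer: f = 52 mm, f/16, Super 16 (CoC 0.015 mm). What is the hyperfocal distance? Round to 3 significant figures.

11.3 m

Hyperfocal distance H = f²/(N·c) + f = 52²/(16 × 0.015) + 52 = 2704/0.24 + 52 ≈ 11318.7 mm ≈ 11.3 m.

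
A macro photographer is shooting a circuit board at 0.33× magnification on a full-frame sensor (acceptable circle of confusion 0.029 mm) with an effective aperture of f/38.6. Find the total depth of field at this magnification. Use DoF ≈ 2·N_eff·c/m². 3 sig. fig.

At magnification m, DoF ≈ 2·N_eff·c/m² = 2 × 38.6 × 0.029 / 0.33² = 2.239 / 0.1089 ≈ 20.6 mm.

20.6 mm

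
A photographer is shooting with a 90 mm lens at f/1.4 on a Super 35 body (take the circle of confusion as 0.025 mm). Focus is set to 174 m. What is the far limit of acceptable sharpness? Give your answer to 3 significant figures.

Hyperfocal distance H = f²/(N·c) + f = 90²/(1.4 × 0.025) + 90 = 8100/0.035 + 90 ≈ 231518.6 mm ≈ 231.5 m.
Far limit Df = s·(H − f)/(H − s) = 174000 × (231518.6 − 90) / (231518.6 − 174000) = 174000 × 231428.6 / 57518.6 ≈ 700097 mm ≈ 700 m.

700 m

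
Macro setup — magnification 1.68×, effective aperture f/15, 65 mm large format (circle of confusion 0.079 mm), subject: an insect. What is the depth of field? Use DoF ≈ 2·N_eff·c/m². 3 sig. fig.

At magnification m, DoF ≈ 2·N_eff·c/m² = 2 × 15 × 0.079 / 1.68² = 2.37 / 2.822 ≈ 0.84 mm.

0.840 mm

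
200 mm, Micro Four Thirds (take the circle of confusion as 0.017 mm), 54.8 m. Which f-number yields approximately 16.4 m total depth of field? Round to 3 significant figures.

Write h = H − f = f²/(N·c). The thin-lens limits are Dn = s·h/(h + (s−f)) and Df = s·h/(h − (s−f)), so DoF = Df − Dn = 2·s·(s−f)·h / (h² − (s−f)²).
That is a quadratic in h: DoF·h² − 2·s·(s−f)·h − DoF·(s−f)² = 0 ⇒ h = (s−f)·(s + √(s² + DoF²)) / DoF = 54600 × (54800 + √(54800² + 16400²)) / 16400 = 54600 × (54800 + 57201.4) / 16400 ≈ 372883 mm.
Then N = f²/(c·h) = 200² / (0.017 × 372883) = 40000 / 6339.0 ≈ 6.31.

f/6.31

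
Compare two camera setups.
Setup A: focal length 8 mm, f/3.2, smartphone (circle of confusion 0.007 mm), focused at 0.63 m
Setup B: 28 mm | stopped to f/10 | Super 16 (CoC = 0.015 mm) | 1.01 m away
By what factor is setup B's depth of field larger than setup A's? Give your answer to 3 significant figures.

1.37

Setup A: H = 8²/(3.2×0.007) + 8 ≈ 2865.1 mm; DoF = Df − Dn = 805.32 − 517.37 ≈ 287.95 mm.
Setup B: H = 28²/(10×0.015) + 28 ≈ 5254.7 mm; DoF = Df − Dn = 1243.66 − 850.25 ≈ 393.41 mm.
Ratio = 393.41 / 287.95 ≈ 1.37.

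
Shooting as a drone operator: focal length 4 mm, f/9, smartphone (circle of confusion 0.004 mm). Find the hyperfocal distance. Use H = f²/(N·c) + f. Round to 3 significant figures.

Hyperfocal distance H = f²/(N·c) + f = 4²/(9 × 0.004) + 4 = 16/0.036 + 4 ≈ 448.4 mm ≈ 0.448 m.

448 mm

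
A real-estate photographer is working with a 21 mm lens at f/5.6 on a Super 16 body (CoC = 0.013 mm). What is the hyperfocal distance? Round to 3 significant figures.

Hyperfocal distance H = f²/(N·c) + f = 21²/(5.6 × 0.013) + 21 = 441/0.0728 + 21 ≈ 6078.7 mm ≈ 6.08 m.

6.08 m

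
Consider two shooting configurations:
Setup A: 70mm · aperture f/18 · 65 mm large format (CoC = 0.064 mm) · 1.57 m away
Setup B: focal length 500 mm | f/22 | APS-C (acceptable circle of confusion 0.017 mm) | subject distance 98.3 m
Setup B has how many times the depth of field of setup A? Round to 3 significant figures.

Setup A: H = 70²/(18×0.064) + 70 ≈ 4323.5 mm; DoF = Df − Dn = 2425.3 − 1160.7 ≈ 1264.6 mm.
Setup B: H = 500²/(22×0.017) + 500 ≈ 668949.2 mm; DoF = Df − Dn = 115147 − 85754 ≈ 29393 mm.
Ratio = 29393 / 1264.6 ≈ 23.2.

23.2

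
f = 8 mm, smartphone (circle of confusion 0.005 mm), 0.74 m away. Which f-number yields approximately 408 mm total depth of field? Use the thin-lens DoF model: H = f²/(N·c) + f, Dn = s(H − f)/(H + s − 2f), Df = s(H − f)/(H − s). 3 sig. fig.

Write h = H − f = f²/(N·c). The thin-lens limits are Dn = s·h/(h + (s−f)) and Df = s·h/(h − (s−f)), so DoF = Df − Dn = 2·s·(s−f)·h / (h² − (s−f)²).
That is a quadratic in h: DoF·h² − 2·s·(s−f)·h − DoF·(s−f)² = 0 ⇒ h = (s−f)·(s + √(s² + DoF²)) / DoF = 732 × (740 + √(740² + 408²)) / 408 = 732 × (740 + 845.023) / 408 ≈ 2843.7 mm.
Then N = f²/(c·h) = 8² / (0.005 × 2843.7) = 64 / 14.219 ≈ 4.50.

f/4.50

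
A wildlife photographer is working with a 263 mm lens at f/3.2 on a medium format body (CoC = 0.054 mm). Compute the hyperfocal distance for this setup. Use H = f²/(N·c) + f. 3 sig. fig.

401 m

Hyperfocal distance H = f²/(N·c) + f = 263²/(3.2 × 0.054) + 263 = 69169/0.1728 + 263 ≈ 400546.6 mm ≈ 401 m.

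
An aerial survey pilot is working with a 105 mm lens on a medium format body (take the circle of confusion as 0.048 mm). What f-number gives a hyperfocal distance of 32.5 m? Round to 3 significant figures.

Rearrange H = f²/(N·c) + f for N: N = f² / ((H − f)·c).
N = 105² / ((32500 − 105) × 0.048) = 11025 / 1555 ≈ 7.09.

f/7.09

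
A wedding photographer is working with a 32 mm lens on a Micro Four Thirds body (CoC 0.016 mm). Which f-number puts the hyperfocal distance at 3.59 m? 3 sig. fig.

f/18

Rearrange H = f²/(N·c) + f for N: N = f² / ((H − f)·c).
N = 32² / ((3590 − 32) × 0.016) = 1024 / 56.93 ≈ 18.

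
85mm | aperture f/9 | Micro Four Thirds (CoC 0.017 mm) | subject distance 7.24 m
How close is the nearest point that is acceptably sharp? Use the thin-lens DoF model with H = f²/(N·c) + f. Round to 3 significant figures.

6.29 m

Hyperfocal distance H = f²/(N·c) + f = 85²/(9 × 0.017) + 85 = 7225/0.153 + 85 ≈ 47307.2 mm ≈ 47.31 m.
Near limit Dn = s·(H − f)/(H + s − 2f) = 7240 × (47307.2 − 85) / (47307.2 + 7240 − 2 × 85) = 7240 × 47222.2 / 54377.2 ≈ 6287.4 mm ≈ 6.29 m.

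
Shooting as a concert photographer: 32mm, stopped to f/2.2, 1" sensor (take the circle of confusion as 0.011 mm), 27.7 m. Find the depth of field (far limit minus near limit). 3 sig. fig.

63.3 m

Hyperfocal distance H = f²/(N·c) + f = 32²/(2.2 × 0.011) + 32 = 1024/0.0242 + 32 ≈ 42346.0 mm ≈ 42.35 m.
Near limit Dn = s·(H − f)/(H + s − 2f) = 27700 × (42346.0 − 32) / (42346.0 + 27700 − 2 × 32) = 27700 × 42314.0 / 69982.0 ≈ 16749 mm.
Far limit Df = s·(H − f)/(H − s) = 27700 × (42346.0 − 32) / (42346.0 − 27700) = 27700 × 42314.0 / 14646.0 ≈ 80028 mm.
Depth of field = Df − Dn = 80028 − 16749 ≈ 63279 mm ≈ 63.3 m.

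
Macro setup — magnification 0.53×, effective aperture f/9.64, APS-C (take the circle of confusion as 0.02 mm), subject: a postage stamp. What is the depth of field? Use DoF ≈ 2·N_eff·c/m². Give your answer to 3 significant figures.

1.37 mm

At magnification m, DoF ≈ 2·N_eff·c/m² = 2 × 9.64 × 0.02 / 0.53² = 0.3856 / 0.2809 ≈ 1.37 mm.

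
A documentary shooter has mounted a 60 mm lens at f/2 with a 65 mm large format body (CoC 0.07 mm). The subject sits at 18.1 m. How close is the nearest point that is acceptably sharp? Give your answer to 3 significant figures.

Hyperfocal distance H = f²/(N·c) + f = 60²/(2 × 0.07) + 60 = 3600/0.14 + 60 ≈ 25774.3 mm ≈ 25.77 m.
Near limit Dn = s·(H − f)/(H + s − 2f) = 18100 × (25774.3 − 60) / (25774.3 + 18100 − 2 × 60) = 18100 × 25714.3 / 43754.3 ≈ 10637 mm ≈ 10.6 m.

10.6 m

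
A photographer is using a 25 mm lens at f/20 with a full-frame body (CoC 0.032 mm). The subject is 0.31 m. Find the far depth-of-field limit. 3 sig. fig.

Hyperfocal distance H = f²/(N·c) + f = 25²/(20 × 0.032) + 25 = 625/0.64 + 25 ≈ 1001.6 mm ≈ 1.002 m.
Far limit Df = s·(H − f)/(H − s) = 310 × (1001.6 − 25) / (1001.6 − 310) = 310 × 976.6 / 691.6 ≈ 437.75 mm.

438 mm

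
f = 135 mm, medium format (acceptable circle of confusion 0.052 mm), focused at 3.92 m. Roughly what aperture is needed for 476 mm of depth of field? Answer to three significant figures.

f/5.60

Write h = H − f = f²/(N·c). The thin-lens limits are Dn = s·h/(h + (s−f)) and Df = s·h/(h − (s−f)), so DoF = Df − Dn = 2·s·(s−f)·h / (h² − (s−f)²).
That is a quadratic in h: DoF·h² − 2·s·(s−f)·h − DoF·(s−f)² = 0 ⇒ h = (s−f)·(s + √(s² + DoF²)) / DoF = 3785 × (3920 + √(3920² + 476²)) / 476 = 3785 × (3920 + 3948.79) / 476 ≈ 62570 mm.
Then N = f²/(c·h) = 135² / (0.052 × 62570) = 18225 / 3253.6 ≈ 5.60.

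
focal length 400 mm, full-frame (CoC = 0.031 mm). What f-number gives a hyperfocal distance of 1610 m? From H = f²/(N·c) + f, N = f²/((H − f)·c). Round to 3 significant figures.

Rearrange H = f²/(N·c) + f for N: N = f² / ((H − f)·c).
N = 400² / ((1610000 − 400) × 0.031) = 160000 / 49898 ≈ 3.21.

f/3.21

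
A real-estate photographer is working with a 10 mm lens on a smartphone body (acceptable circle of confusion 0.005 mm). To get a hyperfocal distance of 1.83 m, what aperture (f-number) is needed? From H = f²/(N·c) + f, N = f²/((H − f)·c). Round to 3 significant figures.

Rearrange H = f²/(N·c) + f for N: N = f² / ((H − f)·c).
N = 10² / ((1830 − 10) × 0.005) = 100 / 9.100 ≈ 11.

f/11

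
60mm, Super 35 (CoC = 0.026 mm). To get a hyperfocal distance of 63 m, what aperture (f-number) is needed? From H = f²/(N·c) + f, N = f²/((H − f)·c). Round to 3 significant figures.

f/2.20

Rearrange H = f²/(N·c) + f for N: N = f² / ((H − f)·c).
N = 60² / ((63000 − 60) × 0.026) = 3600 / 1636 ≈ 2.20.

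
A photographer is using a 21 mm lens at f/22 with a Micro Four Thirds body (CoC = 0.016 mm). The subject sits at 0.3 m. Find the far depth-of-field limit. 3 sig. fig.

Hyperfocal distance H = f²/(N·c) + f = 21²/(22 × 0.016) + 21 = 441/0.352 + 21 ≈ 1273.8 mm ≈ 1.274 m.
Far limit Df = s·(H − f)/(H − s) = 300 × (1273.8 − 21) / (1273.8 − 300) = 300 × 1252.8 / 973.8 ≈ 385.95 mm.

386 mm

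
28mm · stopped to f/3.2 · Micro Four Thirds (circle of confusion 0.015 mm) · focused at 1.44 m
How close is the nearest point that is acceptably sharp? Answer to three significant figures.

Hyperfocal distance H = f²/(N·c) + f = 28²/(3.2 × 0.015) + 28 = 784/0.048 + 28 ≈ 16361.3 mm ≈ 16.36 m.
Near limit Dn = s·(H − f)/(H + s − 2f) = 1440 × (16361.3 − 28) / (16361.3 + 1440 − 2 × 28) = 1440 × 16333.3 / 17745.3 ≈ 1325.4 mm ≈ 1.33 m.

1.33 m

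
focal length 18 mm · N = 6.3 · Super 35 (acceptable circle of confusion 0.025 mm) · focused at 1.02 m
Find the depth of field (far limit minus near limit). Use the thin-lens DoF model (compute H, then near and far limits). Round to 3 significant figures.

Hyperfocal distance H = f²/(N·c) + f = 18²/(6.3 × 0.025) + 18 = 324/0.1575 + 18 ≈ 2075.1 mm ≈ 2.075 m.
Near limit Dn = s·(H − f)/(H + s − 2f) = 1020 × (2075.1 − 18) / (2075.1 + 1020 − 2 × 18) = 1020 × 2057.1 / 3059.1 ≈ 685.9 mm.
Far limit Df = s·(H − f)/(H − s) = 1020 × (2075.1 − 18) / (2075.1 − 1020) = 1020 × 2057.1 / 1055.1 ≈ 1988.6 mm.
Depth of field = Df − Dn = 1988.6 − 685.9 ≈ 1302.7 mm ≈ 1.30 m.

1.30 m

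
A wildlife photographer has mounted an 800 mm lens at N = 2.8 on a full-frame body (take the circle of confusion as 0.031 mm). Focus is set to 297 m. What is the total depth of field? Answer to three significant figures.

23.9 m

Hyperfocal distance H = f²/(N·c) + f = 800²/(2.8 × 0.031) + 800 = 640000/0.0868 + 800 ≈ 7374071.9 mm ≈ 7374 m.
Near limit Dn = s·(H − f)/(H + s − 2f) = 297000 × (7374071.9 − 800) / (7374071.9 + 297000 − 2 × 800) = 297000 × 7373271.9 / 7669471.9 ≈ 285530 mm.
Far limit Df = s·(H − f)/(H − s) = 297000 × (7374071.9 − 800) / (7374071.9 − 297000) = 297000 × 7373271.9 / 7077071.9 ≈ 309430 mm.
Depth of field = Df − Dn = 309430 − 285530 ≈ 23900 mm ≈ 23.9 m.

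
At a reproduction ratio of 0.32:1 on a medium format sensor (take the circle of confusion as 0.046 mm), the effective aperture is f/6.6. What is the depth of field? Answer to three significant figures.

5.93 mm

At magnification m, DoF ≈ 2·N_eff·c/m² = 2 × 6.6 × 0.046 / 0.32² = 0.6072 / 0.1024 ≈ 5.93 mm.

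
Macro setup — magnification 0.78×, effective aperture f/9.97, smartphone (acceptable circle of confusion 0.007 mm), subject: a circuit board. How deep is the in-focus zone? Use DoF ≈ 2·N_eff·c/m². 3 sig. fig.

0.229 mm

At magnification m, DoF ≈ 2·N_eff·c/m² = 2 × 9.97 × 0.007 / 0.78² = 0.1396 / 0.6084 ≈ 0.229 mm.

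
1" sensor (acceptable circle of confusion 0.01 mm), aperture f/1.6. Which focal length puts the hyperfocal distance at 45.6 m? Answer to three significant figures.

From H = f²/(N·c) + f, with f ≪ H: f ≈ √(H·N·c) = √(45600 × 1.6 × 0.01) = √729.60 ≈ 27.01 mm.
The +f correction barely moves this — solving exactly, f² + N·c·f − N·c·H = 0 ⇒ f = (−N·c + √((N·c)² + 4·N·c·H))/2 = (−0.016 + √2918.4)/2 ≈ 27.003 mm, so f ≈ 27.0 mm.

27.0 mm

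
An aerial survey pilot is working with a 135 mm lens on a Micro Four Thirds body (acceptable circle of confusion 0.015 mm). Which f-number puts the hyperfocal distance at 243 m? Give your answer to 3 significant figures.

f/5

Rearrange H = f²/(N·c) + f for N: N = f² / ((H − f)·c).
N = 135² / ((243000 − 135) × 0.015) = 18225 / 3643 ≈ 5.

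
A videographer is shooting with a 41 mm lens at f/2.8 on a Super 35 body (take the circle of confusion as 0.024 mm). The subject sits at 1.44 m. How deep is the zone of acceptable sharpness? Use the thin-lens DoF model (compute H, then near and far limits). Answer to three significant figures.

162 mm

Hyperfocal distance H = f²/(N·c) + f = 41²/(2.8 × 0.024) + 41 = 1681/0.0672 + 41 ≈ 25055.9 mm ≈ 25.06 m.
Near limit Dn = s·(H − f)/(H + s − 2f) = 1440 × (25055.9 − 41) / (25055.9 + 1440 − 2 × 41) = 1440 × 25014.9 / 26413.9 ≈ 1363.73 mm.
Far limit Df = s·(H − f)/(H − s) = 1440 × (25055.9 − 41) / (25055.9 − 1440) = 1440 × 25014.9 / 23615.9 ≈ 1525.31 mm.
Depth of field = Df − Dn = 1525.31 − 1363.73 ≈ 161.58 mm.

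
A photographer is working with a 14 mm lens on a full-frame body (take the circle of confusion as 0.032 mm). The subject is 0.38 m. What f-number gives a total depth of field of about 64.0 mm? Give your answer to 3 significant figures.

f/1.40

Write h = H − f = f²/(N·c). The thin-lens limits are Dn = s·h/(h + (s−f)) and Df = s·h/(h − (s−f)), so DoF = Df − Dn = 2·s·(s−f)·h / (h² − (s−f)²).
That is a quadratic in h: DoF·h² − 2·s·(s−f)·h − DoF·(s−f)² = 0 ⇒ h = (s−f)·(s + √(s² + DoF²)) / DoF = 366 × (380 + √(380² + 64²)) / 64 = 366 × (380 + 385.352) / 64 ≈ 4376.9 mm.
Then N = f²/(c·h) = 14² / (0.032 × 4376.9) = 196 / 140.06 ≈ 1.40.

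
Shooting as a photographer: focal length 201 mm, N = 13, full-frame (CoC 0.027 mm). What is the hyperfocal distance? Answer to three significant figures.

Hyperfocal distance H = f²/(N·c) + f = 201²/(13 × 0.027) + 201 = 40401/0.351 + 201 ≈ 115303.6 mm ≈ 115 m.

115 m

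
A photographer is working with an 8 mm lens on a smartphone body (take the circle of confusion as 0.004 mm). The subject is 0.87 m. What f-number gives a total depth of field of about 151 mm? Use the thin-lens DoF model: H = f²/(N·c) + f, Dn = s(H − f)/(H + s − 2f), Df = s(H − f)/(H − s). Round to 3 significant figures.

Write h = H − f = f²/(N·c). The thin-lens limits are Dn = s·h/(h + (s−f)) and Df = s·h/(h − (s−f)), so DoF = Df − Dn = 2·s·(s−f)·h / (h² − (s−f)²).
That is a quadratic in h: DoF·h² − 2·s·(s−f)·h − DoF·(s−f)² = 0 ⇒ h = (s−f)·(s + √(s² + DoF²)) / DoF = 862 × (870 + √(870² + 151²)) / 151 = 862 × (870 + 883.007) / 151 ≈ 10007 mm.
Then N = f²/(c·h) = 8² / (0.004 × 10007) = 64 / 40.029 ≈ 1.60.

f/1.60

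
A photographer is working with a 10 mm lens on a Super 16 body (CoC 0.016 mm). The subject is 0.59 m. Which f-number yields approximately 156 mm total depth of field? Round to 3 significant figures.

f/1.40

Write h = H − f = f²/(N·c). The thin-lens limits are Dn = s·h/(h + (s−f)) and Df = s·h/(h − (s−f)), so DoF = Df − Dn = 2·s·(s−f)·h / (h² − (s−f)²).
That is a quadratic in h: DoF·h² − 2·s·(s−f)·h − DoF·(s−f)² = 0 ⇒ h = (s−f)·(s + √(s² + DoF²)) / DoF = 580 × (590 + √(590² + 156²)) / 156 = 580 × (590 + 610.275) / 156 ≈ 4462.6 mm.
Then N = f²/(c·h) = 10² / (0.016 × 4462.6) = 100 / 71.401 ≈ 1.40.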